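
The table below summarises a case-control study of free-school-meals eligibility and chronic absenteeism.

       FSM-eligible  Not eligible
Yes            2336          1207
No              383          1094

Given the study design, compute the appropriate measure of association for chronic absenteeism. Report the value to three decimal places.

5.528

Reading the table with exposure as columns: a = 2336 (FSM-eligible, case), b = 383 (FSM-eligible, non-case), c = 1207 (Not eligible, case), d = 1094.
This is a case-control study: participants were sampled on outcome status, so risks in the source population cannot be estimated directly — relative risk is not valid here. The odds ratio is the appropriate measure.
OR = (a·d)/(b·c) = (2336 × 1094) / (383 × 1207) = 2555584 / 462281 = 5.52820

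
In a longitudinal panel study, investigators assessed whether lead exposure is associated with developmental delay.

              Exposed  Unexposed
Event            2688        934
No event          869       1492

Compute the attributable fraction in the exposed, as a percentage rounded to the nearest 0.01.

49.05

Reading the table with exposure as columns: a = 2688 (Exposed, case), b = 869 (Exposed, non-case), c = 934 (Unexposed, case), d = 1492.
Risk in exposed = 2688/3557 = 0.75569; risk in unexposed = 934/2426 = 0.38500.
RR = 0.75569/0.38500 = 1.96286
AR% = (RR − 1)/RR × 100 = (1.96286 − 1)/1.96286 × 100 = 49.0539%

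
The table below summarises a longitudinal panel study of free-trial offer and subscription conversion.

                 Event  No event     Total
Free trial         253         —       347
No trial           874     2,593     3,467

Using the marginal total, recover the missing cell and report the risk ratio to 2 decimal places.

2.89

The missing cell is in the exposed row: 347 − 253 = 94.
So a = 253, b = 94, c = 874, d = 2593.
RR = [a/(a+b)] / [c/(c+d)] = (253/347) / (874/3467) = 0.72911/0.25209 = 2.89223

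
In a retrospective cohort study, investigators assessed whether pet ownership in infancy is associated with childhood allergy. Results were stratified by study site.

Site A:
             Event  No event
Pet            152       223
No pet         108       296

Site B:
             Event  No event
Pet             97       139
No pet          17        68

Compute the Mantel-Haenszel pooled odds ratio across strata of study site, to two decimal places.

2.05

OR_MH = Σ(aᵢdᵢ/nᵢ) / Σ(bᵢcᵢ/nᵢ), where nᵢ is the stratum total.
Stratum 1 (Site A): n = 779; a·d/n = 152·296/779 = 57.7561; b·c/n = 223·108/779 = 30.9166
Stratum 2 (Site B): n = 321; a·d/n = 97·68/321 = 20.5483; b·c/n = 139·17/321 = 7.3614
OR_MH = (57.7561 + 20.5483) / (30.9166 + 7.3614) = 78.3044 / 38.2779 = 2.04568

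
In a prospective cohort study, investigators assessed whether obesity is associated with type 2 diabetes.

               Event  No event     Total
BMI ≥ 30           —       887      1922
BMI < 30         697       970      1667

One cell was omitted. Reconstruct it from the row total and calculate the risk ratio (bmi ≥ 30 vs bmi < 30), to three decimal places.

The missing cell is in the exposed row: 1922 − 887 = 1035.
So a = 1035, b = 887, c = 697, d = 970.
RR = [a/(a+b)] / [c/(c+d)] = (1035/1922) / (697/1667) = 0.53850/0.41812 = 1.28792

1.288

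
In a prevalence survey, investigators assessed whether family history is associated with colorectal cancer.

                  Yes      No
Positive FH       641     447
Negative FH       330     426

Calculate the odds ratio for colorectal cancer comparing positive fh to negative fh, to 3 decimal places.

1.851

Cells: a = 641, b = 447, c = 330, d = 426.
OR = (a·d)/(b·c) = (641 × 426) / (447 × 330) = 273066 / 147510 = 1.85117
The odds of colorectal cancer are about 1.85 times as high in the positive fh group.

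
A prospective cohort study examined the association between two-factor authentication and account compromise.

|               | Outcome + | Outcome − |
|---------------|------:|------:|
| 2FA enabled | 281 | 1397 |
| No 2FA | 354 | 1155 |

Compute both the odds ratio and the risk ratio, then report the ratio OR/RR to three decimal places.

0.919

Cells: a = 281, b = 1397, c = 354, d = 1155.
OR = (281·1155)/(1397·354) = 324555/494538 = 0.65628
Risk in exposed = 281/1678 = 0.16746; risk in unexposed = 354/1509 = 0.23459; RR = 0.71384
OR/RR = 0.65628 / 0.71384 = 0.91937
The outcome is not rare, so the OR lies further from 1 than the RR.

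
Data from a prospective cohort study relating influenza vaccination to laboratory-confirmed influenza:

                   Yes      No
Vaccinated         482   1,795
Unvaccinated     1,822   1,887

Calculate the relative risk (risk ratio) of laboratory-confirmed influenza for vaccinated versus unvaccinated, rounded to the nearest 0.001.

Cells: a = 482, b = 1795, c = 1822, d = 1887.
Risk in exposed = 482/2277 = 0.21168; risk in unexposed = 1822/3709 = 0.49124.
RR = 0.21168 / 0.49124 = 0.43092
The risk is 57% lower among the exposed than among the unexposed.

0.431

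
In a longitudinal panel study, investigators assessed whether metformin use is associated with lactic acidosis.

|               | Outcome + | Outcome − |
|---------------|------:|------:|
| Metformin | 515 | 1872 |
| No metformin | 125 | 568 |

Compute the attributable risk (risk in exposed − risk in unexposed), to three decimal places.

Cells: a = 515, b = 1872, c = 125, d = 568.
Risk in exposed = 515/2387 = 0.215752; risk in unexposed = 125/693 = 0.180375.
Risk difference = 0.215752 − 0.180375 = 0.035377

0.035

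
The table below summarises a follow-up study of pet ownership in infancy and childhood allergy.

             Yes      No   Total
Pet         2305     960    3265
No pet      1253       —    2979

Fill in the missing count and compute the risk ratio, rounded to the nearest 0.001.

The missing cell is in the unexposed row: 2979 − 1253 = 1726.
So a = 2305, b = 960, c = 1253, d = 1726.
RR = [a/(a+b)] / [c/(c+d)] = (2305/3265) / (1253/2979) = 0.70597/0.42061 = 1.67845

1.678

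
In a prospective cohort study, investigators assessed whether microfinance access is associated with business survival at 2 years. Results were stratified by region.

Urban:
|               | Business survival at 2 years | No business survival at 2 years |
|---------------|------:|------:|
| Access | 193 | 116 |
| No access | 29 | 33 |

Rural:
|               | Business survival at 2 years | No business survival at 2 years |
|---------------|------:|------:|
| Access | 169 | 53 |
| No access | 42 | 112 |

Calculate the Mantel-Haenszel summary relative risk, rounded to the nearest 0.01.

RR_MH = Σ(aᵢ·n₀ᵢ/nᵢ) / Σ(cᵢ·n₁ᵢ/nᵢ), with n₁ᵢ = aᵢ+bᵢ (exposed), n₀ᵢ = cᵢ+dᵢ (unexposed), nᵢ = n₁ᵢ+n₀ᵢ.
Stratum 1 (Urban): n₁ = 309, n₀ = 62, n = 371; a·n₀/n = 193·62/371 = 32.2534; c·n₁/n = 29·309/371 = 24.1536
Stratum 2 (Rural): n₁ = 222, n₀ = 154, n = 376; a·n₀/n = 169·154/376 = 69.2181; c·n₁/n = 42·222/376 = 24.7979
RR_MH = (32.2534 + 69.2181) / (24.1536 + 24.7979) = 101.4715 / 48.9515 = 2.07290

2.07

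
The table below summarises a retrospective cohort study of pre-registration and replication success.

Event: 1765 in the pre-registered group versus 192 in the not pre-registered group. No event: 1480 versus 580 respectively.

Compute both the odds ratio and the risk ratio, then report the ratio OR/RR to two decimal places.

From the description: a = 1765, b = 1480, c = 192, d = 580.
OR = (1765·580)/(1480·192) = 1023700/284160 = 3.60255
Risk in exposed = 1765/3245 = 0.54391; risk in unexposed = 192/772 = 0.24870; RR = 2.18699
OR/RR = 3.60255 / 2.18699 = 1.64727
The outcome is not rare, so the OR lies further from 1 than the RR.

1.65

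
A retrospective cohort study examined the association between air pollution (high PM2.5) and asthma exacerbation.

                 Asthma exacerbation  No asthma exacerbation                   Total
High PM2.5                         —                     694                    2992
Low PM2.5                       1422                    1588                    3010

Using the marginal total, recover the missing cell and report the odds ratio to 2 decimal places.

The missing cell is in the exposed row: 2992 − 694 = 2298.
So a = 2298, b = 694, c = 1422, d = 1588.
OR = (a·d)/(b·c) = (2298 × 1588) / (694 × 1422) = 3649224 / 986868 = 3.69778

3.70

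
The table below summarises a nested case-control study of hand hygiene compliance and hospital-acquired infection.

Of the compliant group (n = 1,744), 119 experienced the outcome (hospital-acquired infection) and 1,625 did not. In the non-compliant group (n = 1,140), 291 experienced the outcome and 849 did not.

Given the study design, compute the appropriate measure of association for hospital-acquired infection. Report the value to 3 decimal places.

From the description: a = 119, b = 1625, c = 291, d = 849.
This is a nested case-control study: participants were sampled on outcome status, so risks in the source population cannot be estimated directly — relative risk is not valid here. The odds ratio is the appropriate measure.
OR = (a·d)/(b·c) = (119 × 849) / (1625 × 291) = 101031 / 472875 = 0.21365

0.214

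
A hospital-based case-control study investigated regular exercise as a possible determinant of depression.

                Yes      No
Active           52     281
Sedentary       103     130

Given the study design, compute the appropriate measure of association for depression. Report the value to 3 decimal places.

Cells: a = 52, b = 281, c = 103, d = 130.
This is a hospital-based case-control study: participants were sampled on outcome status, so risks in the source population cannot be estimated directly — relative risk is not valid here. The odds ratio is the appropriate measure.
OR = (a·d)/(b·c) = (52 × 130) / (281 × 103) = 6760 / 28943 = 0.23356

0.234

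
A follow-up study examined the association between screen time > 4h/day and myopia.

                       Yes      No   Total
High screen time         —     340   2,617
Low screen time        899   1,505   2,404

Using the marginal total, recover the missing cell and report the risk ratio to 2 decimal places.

The missing cell is in the exposed row: 2617 − 340 = 2277.
So a = 2277, b = 340, c = 899, d = 1505.
RR = [a/(a+b)] / [c/(c+d)] = (2277/2617) / (899/2404) = 0.87008/0.37396 = 2.32667

2.33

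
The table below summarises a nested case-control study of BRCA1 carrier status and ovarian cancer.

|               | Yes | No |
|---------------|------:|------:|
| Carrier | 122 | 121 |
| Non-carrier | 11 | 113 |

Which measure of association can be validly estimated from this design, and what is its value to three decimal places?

Cells: a = 122, b = 121, c = 11, d = 113.
This is a nested case-control study: participants were sampled on outcome status, so risks in the source population cannot be estimated directly — relative risk is not valid here. The odds ratio is the appropriate measure.
OR = (a·d)/(b·c) = (122 × 113) / (121 × 11) = 13786 / 1331 = 10.35763

10.358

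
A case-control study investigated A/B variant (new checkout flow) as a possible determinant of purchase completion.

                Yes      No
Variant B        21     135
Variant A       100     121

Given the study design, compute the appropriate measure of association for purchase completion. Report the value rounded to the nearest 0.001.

0.188

Cells: a = 21, b = 135, c = 100, d = 121.
This is a case-control study: participants were sampled on outcome status, so risks in the source population cannot be estimated directly — relative risk is not valid here. The odds ratio is the appropriate measure.
OR = (a·d)/(b·c) = (21 × 121) / (135 × 100) = 2541 / 13500 = 0.18822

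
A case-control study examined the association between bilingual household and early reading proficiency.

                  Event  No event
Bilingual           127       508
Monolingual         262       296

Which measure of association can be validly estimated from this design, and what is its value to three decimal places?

Cells: a = 127, b = 508, c = 262, d = 296.
This is a case-control study: participants were sampled on outcome status, so risks in the source population cannot be estimated directly — relative risk is not valid here. The odds ratio is the appropriate measure.
OR = (a·d)/(b·c) = (127 × 296) / (508 × 262) = 37592 / 133096 = 0.28244

0.282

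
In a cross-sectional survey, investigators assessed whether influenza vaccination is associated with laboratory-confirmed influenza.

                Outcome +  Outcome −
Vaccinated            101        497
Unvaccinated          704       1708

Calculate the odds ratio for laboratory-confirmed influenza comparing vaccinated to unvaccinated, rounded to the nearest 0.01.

Cells: a = 101, b = 497, c = 704, d = 1708.
OR = (a·d)/(b·c) = (101 × 1708) / (497 × 704) = 172508 / 349888 = 0.49304
Exposure is associated with lower odds of laboratory-confirmed influenza (OR = 0.49 < 1).

0.49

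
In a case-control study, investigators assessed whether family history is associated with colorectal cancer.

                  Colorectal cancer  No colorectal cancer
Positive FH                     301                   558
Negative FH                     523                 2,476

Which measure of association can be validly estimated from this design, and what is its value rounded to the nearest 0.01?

2.55

Cells: a = 301, b = 558, c = 523, d = 2476.
This is a case-control study: participants were sampled on outcome status, so risks in the source population cannot be estimated directly — relative risk is not valid here. The odds ratio is the appropriate measure.
OR = (a·d)/(b·c) = (301 × 2476) / (558 × 523) = 745276 / 291834 = 2.55377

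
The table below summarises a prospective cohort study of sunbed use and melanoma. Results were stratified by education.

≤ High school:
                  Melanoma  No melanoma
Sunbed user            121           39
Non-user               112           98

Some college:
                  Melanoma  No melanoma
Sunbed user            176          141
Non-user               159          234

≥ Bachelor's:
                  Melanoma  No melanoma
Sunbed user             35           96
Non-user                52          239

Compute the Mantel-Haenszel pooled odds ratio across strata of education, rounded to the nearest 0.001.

OR_MH = Σ(aᵢdᵢ/nᵢ) / Σ(bᵢcᵢ/nᵢ), where nᵢ is the stratum total.
Stratum 1 (≤ High school): n = 370; a·d/n = 121·98/370 = 32.0486; b·c/n = 39·112/370 = 11.8054
Stratum 2 (Some college): n = 710; a·d/n = 176·234/710 = 58.0056; b·c/n = 141·159/710 = 31.5761
Stratum 3 (≥ Bachelor's): n = 422; a·d/n = 35·239/422 = 19.8223; b·c/n = 96·52/422 = 11.8294
OR_MH = (32.0486 + 58.0056 + 19.8223) / (11.8054 + 31.5761 + 11.8294) = 109.8766 / 55.2108 = 1.99013

1.990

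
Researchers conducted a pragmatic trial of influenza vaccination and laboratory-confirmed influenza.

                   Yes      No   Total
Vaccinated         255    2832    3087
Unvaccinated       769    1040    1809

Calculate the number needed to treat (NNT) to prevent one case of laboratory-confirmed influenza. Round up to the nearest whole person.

3

Risk in treated group = 255/3087 = 0.08260; risk in control = 769/1809 = 0.42510.
Absolute risk reduction = 0.42510 − 0.08260 = 0.34249
NNT = 1 / ARR = 1 / 0.34249 = 2.920 → round up → 3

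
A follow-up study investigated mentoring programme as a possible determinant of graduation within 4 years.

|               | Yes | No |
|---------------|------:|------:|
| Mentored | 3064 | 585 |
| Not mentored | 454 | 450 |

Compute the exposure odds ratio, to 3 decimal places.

5.191

Cells: a = 3064, b = 585, c = 454, d = 450.
OR = (a·d)/(b·c) = (3064 × 450) / (585 × 454) = 1378800 / 265590 = 5.19146
The odds of graduation within 4 years are about 5.19 times as high in the mentored group.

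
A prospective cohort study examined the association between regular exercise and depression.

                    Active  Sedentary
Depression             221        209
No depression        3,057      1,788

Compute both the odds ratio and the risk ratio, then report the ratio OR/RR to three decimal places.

Reading the table with exposure as columns: a = 221 (Active, case), b = 3057 (Active, non-case), c = 209 (Sedentary, case), d = 1788.
OR = (221·1788)/(3057·209) = 395148/638913 = 0.61847
Risk in exposed = 221/3278 = 0.06742; risk in unexposed = 209/1997 = 0.10466; RR = 0.64419
OR/RR = 0.61847 / 0.64419 = 0.96007
The outcome is not rare, so the OR lies further from 1 than the RR.

0.960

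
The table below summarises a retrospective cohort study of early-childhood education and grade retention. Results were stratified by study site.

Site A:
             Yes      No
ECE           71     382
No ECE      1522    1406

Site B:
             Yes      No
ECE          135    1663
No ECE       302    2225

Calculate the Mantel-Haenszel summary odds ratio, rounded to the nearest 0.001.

0.344

OR_MH = Σ(aᵢdᵢ/nᵢ) / Σ(bᵢcᵢ/nᵢ), where nᵢ is the stratum total.
Stratum 1 (Site A): n = 3381; a·d/n = 71·1406/3381 = 29.5256; b·c/n = 382·1522/3381 = 171.9621
Stratum 2 (Site B): n = 4325; a·d/n = 135·2225/4325 = 69.4509; b·c/n = 1663·302/4325 = 116.1216
OR_MH = (29.5256 + 69.4509) / (171.9621 + 116.1216) = 98.9765 / 288.0838 = 0.34357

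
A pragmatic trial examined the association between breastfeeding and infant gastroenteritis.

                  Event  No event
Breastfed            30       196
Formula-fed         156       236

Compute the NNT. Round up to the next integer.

Risk in treated group = 30/226 = 0.13274; risk in control = 156/392 = 0.39796.
Absolute risk reduction = 0.39796 − 0.13274 = 0.26522
NNT = 1 / ARR = 1 / 0.26522 = 3.771 → round up → 4

4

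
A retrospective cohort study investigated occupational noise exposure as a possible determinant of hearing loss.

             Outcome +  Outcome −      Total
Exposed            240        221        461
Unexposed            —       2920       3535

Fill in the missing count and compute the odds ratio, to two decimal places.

5.16

The missing cell is in the unexposed row: 3535 − 2920 = 615.
So a = 240, b = 221, c = 615, d = 2920.
OR = (a·d)/(b·c) = (240 × 2920) / (221 × 615) = 700800 / 135915 = 5.15616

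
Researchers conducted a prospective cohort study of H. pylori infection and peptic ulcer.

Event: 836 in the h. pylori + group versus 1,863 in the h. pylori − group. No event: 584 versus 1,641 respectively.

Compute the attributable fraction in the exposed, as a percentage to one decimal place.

9.7

From the description: a = 836, b = 584, c = 1863, d = 1641.
Risk in exposed = 836/1420 = 0.58873; risk in unexposed = 1863/3504 = 0.53168.
RR = 0.58873/0.53168 = 1.10731
AR% = (RR − 1)/RR × 100 = (1.10731 − 1)/1.10731 × 100 = 9.6910%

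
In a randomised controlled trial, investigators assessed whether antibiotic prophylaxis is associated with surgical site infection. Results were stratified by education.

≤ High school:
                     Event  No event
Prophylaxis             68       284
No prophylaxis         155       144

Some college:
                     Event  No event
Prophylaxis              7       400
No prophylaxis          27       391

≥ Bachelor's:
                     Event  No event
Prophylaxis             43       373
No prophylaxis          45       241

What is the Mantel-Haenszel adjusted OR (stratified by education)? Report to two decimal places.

OR_MH = Σ(aᵢdᵢ/nᵢ) / Σ(bᵢcᵢ/nᵢ), where nᵢ is the stratum total.
Stratum 1 (≤ High school): n = 651; a·d/n = 68·144/651 = 15.0415; b·c/n = 284·155/651 = 67.6190
Stratum 2 (Some college): n = 825; a·d/n = 7·391/825 = 3.3176; b·c/n = 400·27/825 = 13.0909
Stratum 3 (≥ Bachelor's): n = 702; a·d/n = 43·241/702 = 14.7621; b·c/n = 373·45/702 = 23.9103
OR_MH = (15.0415 + 3.3176 + 14.7621) / (67.6190 + 13.0909 + 23.9103) = 33.1212 / 104.6202 = 0.31658

0.32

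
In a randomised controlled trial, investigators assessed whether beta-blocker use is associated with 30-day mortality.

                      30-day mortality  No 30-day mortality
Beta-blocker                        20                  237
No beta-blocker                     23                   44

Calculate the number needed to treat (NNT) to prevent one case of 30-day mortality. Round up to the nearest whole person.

Risk in treated group = 20/257 = 0.07782; risk in control = 23/67 = 0.34328.
Absolute risk reduction = 0.34328 − 0.07782 = 0.26546
NNT = 1 / ARR = 1 / 0.26546 = 3.767 → round up → 4

4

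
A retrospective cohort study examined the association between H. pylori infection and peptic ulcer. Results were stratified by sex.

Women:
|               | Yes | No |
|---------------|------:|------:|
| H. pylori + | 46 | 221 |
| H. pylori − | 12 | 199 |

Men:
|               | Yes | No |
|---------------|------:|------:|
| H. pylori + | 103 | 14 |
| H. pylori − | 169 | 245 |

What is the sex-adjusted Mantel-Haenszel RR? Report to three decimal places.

2.290

RR_MH = Σ(aᵢ·n₀ᵢ/nᵢ) / Σ(cᵢ·n₁ᵢ/nᵢ), with n₁ᵢ = aᵢ+bᵢ (exposed), n₀ᵢ = cᵢ+dᵢ (unexposed), nᵢ = n₁ᵢ+n₀ᵢ.
Stratum 1 (Women): n₁ = 267, n₀ = 211, n = 478; a·n₀/n = 46·211/478 = 20.3054; c·n₁/n = 12·267/478 = 6.7029
Stratum 2 (Men): n₁ = 117, n₀ = 414, n = 531; a·n₀/n = 103·414/531 = 80.3051; c·n₁/n = 169·117/531 = 37.2373
RR_MH = (20.3054 + 80.3051) / (6.7029 + 37.2373) = 100.6105 / 43.9402 = 2.28971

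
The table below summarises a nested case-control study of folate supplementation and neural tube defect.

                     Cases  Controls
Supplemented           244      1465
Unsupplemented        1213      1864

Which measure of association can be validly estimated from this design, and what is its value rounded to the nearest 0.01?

Cells: a = 244, b = 1465, c = 1213, d = 1864.
This is a nested case-control study: participants were sampled on outcome status, so risks in the source population cannot be estimated directly — relative risk is not valid here. The odds ratio is the appropriate measure.
OR = (a·d)/(b·c) = (244 × 1864) / (1465 × 1213) = 454816 / 1777045 = 0.25594

0.26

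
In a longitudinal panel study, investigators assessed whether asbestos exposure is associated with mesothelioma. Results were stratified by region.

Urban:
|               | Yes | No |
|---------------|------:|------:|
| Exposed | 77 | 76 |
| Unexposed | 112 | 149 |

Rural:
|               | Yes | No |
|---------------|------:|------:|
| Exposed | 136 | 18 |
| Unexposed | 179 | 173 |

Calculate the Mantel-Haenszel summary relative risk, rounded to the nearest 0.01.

RR_MH = Σ(aᵢ·n₀ᵢ/nᵢ) / Σ(cᵢ·n₁ᵢ/nᵢ), with n₁ᵢ = aᵢ+bᵢ (exposed), n₀ᵢ = cᵢ+dᵢ (unexposed), nᵢ = n₁ᵢ+n₀ᵢ.
Stratum 1 (Urban): n₁ = 153, n₀ = 261, n = 414; a·n₀/n = 77·261/414 = 48.5435; c·n₁/n = 112·153/414 = 41.3913
Stratum 2 (Rural): n₁ = 154, n₀ = 352, n = 506; a·n₀/n = 136·352/506 = 94.6087; c·n₁/n = 179·154/506 = 54.4783
RR_MH = (48.5435 + 94.6087) / (41.3913 + 54.4783) = 143.1522 / 95.8696 = 1.49320

1.49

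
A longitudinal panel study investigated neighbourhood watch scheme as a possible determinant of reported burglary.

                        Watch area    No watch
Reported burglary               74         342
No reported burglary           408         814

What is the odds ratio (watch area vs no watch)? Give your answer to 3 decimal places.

0.432

Reading the table with exposure as columns: a = 74 (Watch area, case), b = 408 (Watch area, non-case), c = 342 (No watch, case), d = 814.
OR = (a·d)/(b·c) = (74 × 814) / (408 × 342) = 60236 / 139536 = 0.43169
Exposure is associated with lower odds of reported burglary (OR = 0.43 < 1).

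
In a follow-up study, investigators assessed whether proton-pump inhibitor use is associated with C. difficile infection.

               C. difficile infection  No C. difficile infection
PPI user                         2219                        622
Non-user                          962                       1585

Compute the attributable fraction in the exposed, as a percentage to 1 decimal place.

Cells: a = 2219, b = 622, c = 962, d = 1585.
Risk in exposed = 2219/2841 = 0.78106; risk in unexposed = 962/2547 = 0.37770.
RR = 0.78106/0.37770 = 2.06795
AR% = (RR − 1)/RR × 100 = (2.06795 − 1)/2.06795 × 100 = 51.6429%

51.6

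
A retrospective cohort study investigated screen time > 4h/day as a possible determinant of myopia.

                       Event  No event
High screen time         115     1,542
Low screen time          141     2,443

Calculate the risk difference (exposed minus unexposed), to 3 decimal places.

0.015

Cells: a = 115, b = 1542, c = 141, d = 2443.
Risk in exposed = 115/1657 = 0.069403; risk in unexposed = 141/2584 = 0.054567.
Risk difference = 0.069403 − 0.054567 = 0.014836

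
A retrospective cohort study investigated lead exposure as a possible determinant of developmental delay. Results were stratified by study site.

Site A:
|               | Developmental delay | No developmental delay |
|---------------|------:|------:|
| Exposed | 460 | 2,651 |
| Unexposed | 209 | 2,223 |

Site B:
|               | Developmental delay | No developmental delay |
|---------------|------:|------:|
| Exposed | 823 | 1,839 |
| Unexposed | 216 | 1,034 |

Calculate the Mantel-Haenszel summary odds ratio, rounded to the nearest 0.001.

1.995

OR_MH = Σ(aᵢdᵢ/nᵢ) / Σ(bᵢcᵢ/nᵢ), where nᵢ is the stratum total.
Stratum 1 (Site A): n = 5543; a·d/n = 460·2223/5543 = 184.4813; b·c/n = 2651·209/5543 = 99.9565
Stratum 2 (Site B): n = 3912; a·d/n = 823·1034/3912 = 217.5312; b·c/n = 1839·216/3912 = 101.5399
OR_MH = (184.4813 + 217.5312) / (99.9565 + 101.5399) = 402.0125 / 201.4964 = 1.99513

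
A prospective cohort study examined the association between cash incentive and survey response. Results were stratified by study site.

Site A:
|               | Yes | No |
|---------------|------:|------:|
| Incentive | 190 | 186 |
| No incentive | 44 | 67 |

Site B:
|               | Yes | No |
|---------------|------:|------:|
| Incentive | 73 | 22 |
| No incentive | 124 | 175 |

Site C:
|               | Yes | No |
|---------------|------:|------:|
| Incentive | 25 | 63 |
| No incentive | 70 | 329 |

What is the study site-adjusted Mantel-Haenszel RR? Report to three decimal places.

RR_MH = Σ(aᵢ·n₀ᵢ/nᵢ) / Σ(cᵢ·n₁ᵢ/nᵢ), with n₁ᵢ = aᵢ+bᵢ (exposed), n₀ᵢ = cᵢ+dᵢ (unexposed), nᵢ = n₁ᵢ+n₀ᵢ.
Stratum 1 (Site A): n₁ = 376, n₀ = 111, n = 487; a·n₀/n = 190·111/487 = 43.3060; c·n₁/n = 44·376/487 = 33.9713
Stratum 2 (Site B): n₁ = 95, n₀ = 299, n = 394; a·n₀/n = 73·299/394 = 55.3985; c·n₁/n = 124·95/394 = 29.8985
Stratum 3 (Site C): n₁ = 88, n₀ = 399, n = 487; a·n₀/n = 25·399/487 = 20.4825; c·n₁/n = 70·88/487 = 12.6489
RR_MH = (43.3060 + 55.3985 + 20.4825) / (33.9713 + 29.8985 + 12.6489) = 119.1870 / 76.5186 = 1.55762

1.558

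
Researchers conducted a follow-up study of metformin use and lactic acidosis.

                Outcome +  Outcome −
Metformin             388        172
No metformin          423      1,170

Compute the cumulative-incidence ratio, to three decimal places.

2.609

Cells: a = 388, b = 172, c = 423, d = 1170.
Risk in exposed = 388/560 = 0.69286; risk in unexposed = 423/1593 = 0.26554.
RR = 0.69286 / 0.26554 = 2.60927
The risk among the exposed is 2.61 times that among the unexposed.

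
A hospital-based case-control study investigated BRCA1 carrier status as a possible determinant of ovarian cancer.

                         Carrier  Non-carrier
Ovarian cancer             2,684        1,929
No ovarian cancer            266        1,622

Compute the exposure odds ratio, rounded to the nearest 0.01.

8.48

Reading the table with exposure as columns: a = 2684 (Carrier, case), b = 266 (Carrier, non-case), c = 1929 (Non-carrier, case), d = 1622.
OR = (a·d)/(b·c) = (2684 × 1622) / (266 × 1929) = 4353448 / 513114 = 8.48437
The odds of ovarian cancer are about 8.48 times as high in the carrier group.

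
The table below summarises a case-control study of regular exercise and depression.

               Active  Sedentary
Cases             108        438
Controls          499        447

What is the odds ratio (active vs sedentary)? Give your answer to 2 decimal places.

Reading the table with exposure as columns: a = 108 (Active, case), b = 499 (Active, non-case), c = 438 (Sedentary, case), d = 447.
OR = (a·d)/(b·c) = (108 × 447) / (499 × 438) = 48276 / 218562 = 0.22088
Exposure is associated with lower odds of depression (OR = 0.22 < 1).

0.22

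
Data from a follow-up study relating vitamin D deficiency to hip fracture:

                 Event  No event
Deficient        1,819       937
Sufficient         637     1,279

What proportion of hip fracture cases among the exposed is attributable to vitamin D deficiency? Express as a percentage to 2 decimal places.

49.63

Cells: a = 1819, b = 937, c = 637, d = 1279.
Risk in exposed = 1819/2756 = 0.66001; risk in unexposed = 637/1916 = 0.33246.
RR = 0.66001/0.33246 = 1.98522
AR% = (RR − 1)/RR × 100 = (1.98522 − 1)/1.98522 × 100 = 49.6279%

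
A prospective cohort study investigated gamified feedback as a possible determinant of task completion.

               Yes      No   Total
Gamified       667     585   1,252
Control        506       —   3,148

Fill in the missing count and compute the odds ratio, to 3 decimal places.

5.953

The missing cell is in the unexposed row: 3148 − 506 = 2642.
So a = 667, b = 585, c = 506, d = 2642.
OR = (a·d)/(b·c) = (667 × 2642) / (585 × 506) = 1762214 / 296010 = 5.95322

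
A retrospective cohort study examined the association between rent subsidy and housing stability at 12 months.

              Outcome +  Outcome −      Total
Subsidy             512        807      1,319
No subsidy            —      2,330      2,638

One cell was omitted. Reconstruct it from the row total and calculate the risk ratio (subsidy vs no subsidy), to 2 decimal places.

3.32

The missing cell is in the unexposed row: 2638 − 2330 = 308.
So a = 512, b = 807, c = 308, d = 2330.
RR = [a/(a+b)] / [c/(c+d)] = (512/1319) / (308/2638) = 0.38817/0.11676 = 3.32468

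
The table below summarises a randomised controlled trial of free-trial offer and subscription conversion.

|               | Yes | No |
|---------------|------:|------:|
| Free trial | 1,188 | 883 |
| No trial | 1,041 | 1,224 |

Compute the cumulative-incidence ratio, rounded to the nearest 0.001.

1.248

Cells: a = 1188, b = 883, c = 1041, d = 1224.
Risk in exposed = 1188/2071 = 0.57364; risk in unexposed = 1041/2265 = 0.45960.
RR = 0.57364 / 0.45960 = 1.24811
The risk among the exposed is 1.25 times that among the unexposed.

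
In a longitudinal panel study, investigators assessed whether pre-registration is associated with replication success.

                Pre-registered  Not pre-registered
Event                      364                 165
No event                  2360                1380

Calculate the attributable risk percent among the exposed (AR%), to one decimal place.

20.1

Reading the table with exposure as columns: a = 364 (Pre-registered, case), b = 2360 (Pre-registered, non-case), c = 165 (Not pre-registered, case), d = 1380.
Risk in exposed = 364/2724 = 0.13363; risk in unexposed = 165/1545 = 0.10680.
RR = 0.13363/0.10680 = 1.25123
AR% = (RR − 1)/RR × 100 = (1.25123 − 1)/1.25123 × 100 = 20.0790%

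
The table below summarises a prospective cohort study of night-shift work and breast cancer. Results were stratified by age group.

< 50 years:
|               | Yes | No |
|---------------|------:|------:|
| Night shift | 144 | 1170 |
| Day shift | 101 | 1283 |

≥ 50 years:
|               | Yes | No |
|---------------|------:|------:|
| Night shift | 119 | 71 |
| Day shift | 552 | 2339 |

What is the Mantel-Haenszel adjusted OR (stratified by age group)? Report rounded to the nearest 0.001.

2.810

OR_MH = Σ(aᵢdᵢ/nᵢ) / Σ(bᵢcᵢ/nᵢ), where nᵢ is the stratum total.
Stratum 1 (< 50 years): n = 2698; a·d/n = 144·1283/2698 = 68.4774; b·c/n = 1170·101/2698 = 43.7991
Stratum 2 (≥ 50 years): n = 3081; a·d/n = 119·2339/3081 = 90.3411; b·c/n = 71·552/3081 = 12.7205
OR_MH = (68.4774 + 90.3411) / (43.7991 + 12.7205) = 158.8185 / 56.5197 = 2.80997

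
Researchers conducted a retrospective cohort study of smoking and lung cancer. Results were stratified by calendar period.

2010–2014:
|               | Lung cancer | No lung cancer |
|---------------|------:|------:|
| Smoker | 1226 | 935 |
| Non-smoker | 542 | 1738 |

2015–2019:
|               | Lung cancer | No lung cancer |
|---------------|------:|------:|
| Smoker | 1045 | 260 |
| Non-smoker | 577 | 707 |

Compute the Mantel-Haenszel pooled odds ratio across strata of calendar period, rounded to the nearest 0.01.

OR_MH = Σ(aᵢdᵢ/nᵢ) / Σ(bᵢcᵢ/nᵢ), where nᵢ is the stratum total.
Stratum 1 (2010–2014): n = 4441; a·d/n = 1226·1738/4441 = 479.7991; b·c/n = 935·542/4441 = 114.1117
Stratum 2 (2015–2019): n = 2589; a·d/n = 1045·707/2589 = 285.3669; b·c/n = 260·577/2589 = 57.9452
OR_MH = (479.7991 + 285.3669) / (114.1117 + 57.9452) = 765.1661 / 172.0568 = 4.44717

4.45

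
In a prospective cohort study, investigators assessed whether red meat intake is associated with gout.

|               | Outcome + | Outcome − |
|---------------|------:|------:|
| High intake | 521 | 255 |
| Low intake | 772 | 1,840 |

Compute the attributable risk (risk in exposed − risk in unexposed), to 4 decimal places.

Cells: a = 521, b = 255, c = 772, d = 1840.
Risk in exposed = 521/776 = 0.671392; risk in unexposed = 772/2612 = 0.295559.
Risk difference = 0.671392 − 0.295559 = 0.375833

0.3758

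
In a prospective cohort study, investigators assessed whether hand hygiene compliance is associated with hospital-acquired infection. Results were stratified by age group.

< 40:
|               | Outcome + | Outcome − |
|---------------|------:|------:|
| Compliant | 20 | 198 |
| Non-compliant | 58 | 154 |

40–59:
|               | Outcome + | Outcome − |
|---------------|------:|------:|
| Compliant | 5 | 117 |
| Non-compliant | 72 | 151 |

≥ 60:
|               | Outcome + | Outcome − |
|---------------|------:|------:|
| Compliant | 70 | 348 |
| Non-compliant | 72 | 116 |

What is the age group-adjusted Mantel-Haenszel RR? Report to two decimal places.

RR_MH = Σ(aᵢ·n₀ᵢ/nᵢ) / Σ(cᵢ·n₁ᵢ/nᵢ), with n₁ᵢ = aᵢ+bᵢ (exposed), n₀ᵢ = cᵢ+dᵢ (unexposed), nᵢ = n₁ᵢ+n₀ᵢ.
Stratum 1 (< 40): n₁ = 218, n₀ = 212, n = 430; a·n₀/n = 20·212/430 = 9.8605; c·n₁/n = 58·218/430 = 29.4047
Stratum 2 (40–59): n₁ = 122, n₀ = 223, n = 345; a·n₀/n = 5·223/345 = 3.2319; c·n₁/n = 72·122/345 = 25.4609
Stratum 3 (≥ 60): n₁ = 418, n₀ = 188, n = 606; a·n₀/n = 70·188/606 = 21.7162; c·n₁/n = 72·418/606 = 49.6634
RR_MH = (9.8605 + 3.2319 + 21.7162) / (29.4047 + 25.4609 + 49.6634) = 34.8085 / 104.5289 = 0.33300

0.33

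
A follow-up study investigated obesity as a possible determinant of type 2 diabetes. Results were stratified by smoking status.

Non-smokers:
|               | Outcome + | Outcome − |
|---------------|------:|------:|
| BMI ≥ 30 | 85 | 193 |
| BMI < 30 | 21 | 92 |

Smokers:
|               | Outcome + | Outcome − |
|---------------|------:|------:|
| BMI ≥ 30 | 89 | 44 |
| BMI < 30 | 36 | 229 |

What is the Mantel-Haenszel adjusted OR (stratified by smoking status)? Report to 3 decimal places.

4.964

OR_MH = Σ(aᵢdᵢ/nᵢ) / Σ(bᵢcᵢ/nᵢ), where nᵢ is the stratum total.
Stratum 1 (Non-smokers): n = 391; a·d/n = 85·92/391 = 20.0000; b·c/n = 193·21/391 = 10.3657
Stratum 2 (Smokers): n = 398; a·d/n = 89·229/398 = 51.2085; b·c/n = 44·36/398 = 3.9799
OR_MH = (20.0000 + 51.2085) / (10.3657 + 3.9799) = 71.2085 / 14.3456 = 4.96378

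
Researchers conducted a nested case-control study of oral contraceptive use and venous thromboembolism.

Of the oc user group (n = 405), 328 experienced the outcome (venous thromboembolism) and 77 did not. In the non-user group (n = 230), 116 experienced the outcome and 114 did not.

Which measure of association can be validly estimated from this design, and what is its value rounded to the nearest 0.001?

4.186

From the description: a = 328, b = 77, c = 116, d = 114.
This is a nested case-control study: participants were sampled on outcome status, so risks in the source population cannot be estimated directly — relative risk is not valid here. The odds ratio is the appropriate measure.
OR = (a·d)/(b·c) = (328 × 114) / (77 × 116) = 37392 / 8932 = 4.18630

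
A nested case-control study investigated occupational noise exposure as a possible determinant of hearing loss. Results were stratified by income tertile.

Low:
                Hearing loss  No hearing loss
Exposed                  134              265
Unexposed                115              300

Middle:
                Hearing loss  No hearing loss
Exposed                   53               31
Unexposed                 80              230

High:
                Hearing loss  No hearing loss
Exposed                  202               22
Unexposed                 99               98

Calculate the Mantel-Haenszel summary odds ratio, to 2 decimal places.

OR_MH = Σ(aᵢdᵢ/nᵢ) / Σ(bᵢcᵢ/nᵢ), where nᵢ is the stratum total.
Stratum 1 (Low): n = 814; a·d/n = 134·300/814 = 49.3857; b·c/n = 265·115/814 = 37.4386
Stratum 2 (Middle): n = 394; a·d/n = 53·230/394 = 30.9391; b·c/n = 31·80/394 = 6.2944
Stratum 3 (High): n = 421; a·d/n = 202·98/421 = 47.0214; b·c/n = 22·99/421 = 5.1734
OR_MH = (49.3857 + 30.9391 + 47.0214) / (37.4386 + 6.2944 + 5.1734) = 127.3462 / 48.9064 = 2.60388

2.60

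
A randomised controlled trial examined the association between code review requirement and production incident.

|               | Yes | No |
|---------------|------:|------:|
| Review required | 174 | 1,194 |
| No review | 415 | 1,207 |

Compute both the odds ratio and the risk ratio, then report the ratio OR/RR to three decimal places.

0.853

Cells: a = 174, b = 1194, c = 415, d = 1207.
OR = (174·1207)/(1194·415) = 210018/495510 = 0.42384
Risk in exposed = 174/1368 = 0.12719; risk in unexposed = 415/1622 = 0.25586; RR = 0.49713
OR/RR = 0.42384 / 0.49713 = 0.85259
The outcome is not rare, so the OR lies further from 1 than the RR.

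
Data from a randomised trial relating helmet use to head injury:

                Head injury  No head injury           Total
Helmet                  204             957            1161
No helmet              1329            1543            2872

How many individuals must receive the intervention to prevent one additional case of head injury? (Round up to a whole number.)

4

Risk in treated group = 204/1161 = 0.17571; risk in control = 1329/2872 = 0.46274.
Absolute risk reduction = 0.46274 − 0.17571 = 0.28703
NNT = 1 / ARR = 1 / 0.28703 = 3.484 → round up → 4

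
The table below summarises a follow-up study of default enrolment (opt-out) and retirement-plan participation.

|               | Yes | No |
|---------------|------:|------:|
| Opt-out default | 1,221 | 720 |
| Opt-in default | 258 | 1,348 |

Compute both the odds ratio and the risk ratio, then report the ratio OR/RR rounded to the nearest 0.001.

2.263

Cells: a = 1221, b = 720, c = 258, d = 1348.
OR = (1221·1348)/(720·258) = 1645908/185760 = 8.86040
Risk in exposed = 1221/1941 = 0.62906; risk in unexposed = 258/1606 = 0.16065; RR = 3.91576
OR/RR = 8.86040 / 3.91576 = 2.26275
The outcome is not rare, so the OR lies further from 1 than the RR.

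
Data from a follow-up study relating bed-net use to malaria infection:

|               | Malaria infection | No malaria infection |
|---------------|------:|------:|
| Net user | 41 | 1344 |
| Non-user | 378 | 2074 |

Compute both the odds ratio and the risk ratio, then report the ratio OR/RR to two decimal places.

0.87

Cells: a = 41, b = 1344, c = 378, d = 2074.
OR = (41·2074)/(1344·378) = 85034/508032 = 0.16738
Risk in exposed = 41/1385 = 0.02960; risk in unexposed = 378/2452 = 0.15416; RR = 0.19203
OR/RR = 0.16738 / 0.19203 = 0.87164
The outcome is not rare, so the OR lies further from 1 than the RR.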